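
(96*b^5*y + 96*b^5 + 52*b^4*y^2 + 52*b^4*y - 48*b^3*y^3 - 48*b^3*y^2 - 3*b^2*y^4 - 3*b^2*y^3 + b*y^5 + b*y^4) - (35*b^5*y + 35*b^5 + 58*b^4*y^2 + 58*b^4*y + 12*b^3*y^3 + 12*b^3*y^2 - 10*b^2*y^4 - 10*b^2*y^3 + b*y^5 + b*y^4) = 61*b^5*y + 61*b^5 - 6*b^4*y^2 - 6*b^4*y - 60*b^3*y^3 - 60*b^3*y^2 + 7*b^2*y^4 + 7*b^2*y^3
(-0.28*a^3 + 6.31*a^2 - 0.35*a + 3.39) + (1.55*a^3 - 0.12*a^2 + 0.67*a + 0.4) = 1.27*a^3 + 6.19*a^2 + 0.32*a + 3.79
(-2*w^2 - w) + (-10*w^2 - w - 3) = -12*w^2 - 2*w - 3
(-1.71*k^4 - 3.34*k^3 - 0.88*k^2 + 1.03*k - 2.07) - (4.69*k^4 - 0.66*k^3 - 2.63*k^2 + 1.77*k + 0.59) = -6.4*k^4 - 2.68*k^3 + 1.75*k^2 - 0.74*k - 2.66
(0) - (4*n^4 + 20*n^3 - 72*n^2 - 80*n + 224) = -4*n^4 - 20*n^3 + 72*n^2 + 80*n - 224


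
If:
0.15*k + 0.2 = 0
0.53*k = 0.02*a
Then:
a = -35.33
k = -1.33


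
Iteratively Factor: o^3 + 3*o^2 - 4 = (o - 1)*(o^2 + 4*o + 4) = (o - 1)*(o + 2)*(o + 2)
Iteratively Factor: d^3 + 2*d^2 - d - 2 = (d + 1)*(d^2 + d - 2) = (d + 1)*(d + 2)*(d - 1)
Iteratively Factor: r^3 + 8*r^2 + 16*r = (r + 4)*(r^2 + 4*r) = (r + 4)^2*(r)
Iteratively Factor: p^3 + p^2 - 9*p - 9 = (p + 3)*(p^2 - 2*p - 3) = (p + 1)*(p + 3)*(p - 3)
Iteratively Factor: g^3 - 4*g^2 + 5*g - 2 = (g - 2)*(g^2 - 2*g + 1) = (g - 2)*(g - 1)*(g - 1)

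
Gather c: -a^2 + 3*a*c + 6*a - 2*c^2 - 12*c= -a^2 + 6*a - 2*c^2 + c*(3*a - 12)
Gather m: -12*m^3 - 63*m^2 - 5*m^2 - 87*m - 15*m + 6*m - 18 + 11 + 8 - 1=-12*m^3 - 68*m^2 - 96*m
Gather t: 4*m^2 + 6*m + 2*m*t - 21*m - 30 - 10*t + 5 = 4*m^2 - 15*m + t*(2*m - 10) - 25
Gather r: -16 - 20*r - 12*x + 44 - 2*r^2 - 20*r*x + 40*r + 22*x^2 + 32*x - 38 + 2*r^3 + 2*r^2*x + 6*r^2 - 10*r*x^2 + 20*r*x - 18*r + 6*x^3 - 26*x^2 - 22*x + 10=2*r^3 + r^2*(2*x + 4) + r*(2 - 10*x^2) + 6*x^3 - 4*x^2 - 2*x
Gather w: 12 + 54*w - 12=54*w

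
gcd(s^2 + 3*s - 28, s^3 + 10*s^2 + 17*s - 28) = s + 7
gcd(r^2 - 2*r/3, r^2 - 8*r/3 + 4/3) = r - 2/3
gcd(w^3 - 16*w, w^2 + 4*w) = w^2 + 4*w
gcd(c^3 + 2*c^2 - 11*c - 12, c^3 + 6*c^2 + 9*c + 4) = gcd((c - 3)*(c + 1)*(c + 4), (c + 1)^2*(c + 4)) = c^2 + 5*c + 4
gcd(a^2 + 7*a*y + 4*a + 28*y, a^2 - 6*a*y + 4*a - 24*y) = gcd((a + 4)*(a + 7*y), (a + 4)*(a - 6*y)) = a + 4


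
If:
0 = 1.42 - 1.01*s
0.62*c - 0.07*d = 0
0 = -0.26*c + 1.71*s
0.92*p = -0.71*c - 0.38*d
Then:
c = 9.25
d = 81.90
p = -40.96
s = 1.41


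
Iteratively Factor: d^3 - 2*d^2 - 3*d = (d)*(d^2 - 2*d - 3) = d*(d + 1)*(d - 3)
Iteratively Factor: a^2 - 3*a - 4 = (a - 4)*(a + 1)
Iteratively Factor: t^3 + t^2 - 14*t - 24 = (t - 4)*(t^2 + 5*t + 6) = (t - 4)*(t + 2)*(t + 3)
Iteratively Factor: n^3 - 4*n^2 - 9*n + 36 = (n - 3)*(n^2 - n - 12) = (n - 3)*(n + 3)*(n - 4)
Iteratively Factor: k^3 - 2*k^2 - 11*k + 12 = (k - 4)*(k^2 + 2*k - 3) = (k - 4)*(k + 3)*(k - 1)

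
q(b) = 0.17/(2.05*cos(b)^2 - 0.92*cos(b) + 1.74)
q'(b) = 0.17*(4.1*sin(b)*cos(b) - 0.92*sin(b))/(2.05*cos(b)^2 - 0.92*cos(b) + 1.74)^2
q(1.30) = 0.10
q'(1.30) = 0.01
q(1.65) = 0.09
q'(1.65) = -0.06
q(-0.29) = 0.06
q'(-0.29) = -0.02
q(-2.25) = 0.05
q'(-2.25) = 0.05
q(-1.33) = 0.10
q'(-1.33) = -0.00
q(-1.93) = 0.07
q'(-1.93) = 0.07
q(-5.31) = 0.09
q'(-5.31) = 0.06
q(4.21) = 0.06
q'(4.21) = 0.06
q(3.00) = 0.04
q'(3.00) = -0.00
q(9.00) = 0.04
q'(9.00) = -0.02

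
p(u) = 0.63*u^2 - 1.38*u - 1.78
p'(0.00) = -1.38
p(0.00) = -1.78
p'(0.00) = -1.38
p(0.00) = -1.78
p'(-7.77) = -11.17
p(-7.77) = 46.98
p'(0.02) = -1.35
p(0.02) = -1.81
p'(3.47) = 2.99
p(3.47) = 1.02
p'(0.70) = -0.50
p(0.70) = -2.44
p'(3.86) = 3.48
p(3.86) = 2.28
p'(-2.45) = -4.47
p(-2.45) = 5.38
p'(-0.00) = -1.38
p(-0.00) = -1.78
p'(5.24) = 5.22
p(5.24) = 8.29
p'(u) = 1.26*u - 1.38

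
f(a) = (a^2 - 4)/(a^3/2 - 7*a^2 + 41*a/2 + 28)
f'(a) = 2*a/(a^3/2 - 7*a^2 + 41*a/2 + 28) + (a^2 - 4)*(-3*a^2/2 + 14*a - 41/2)/(a^3/2 - 7*a^2 + 41*a/2 + 28)^2 = 2*(-a^4 + 53*a^2 + 164)/(a^6 - 28*a^5 + 278*a^4 - 1036*a^3 + 113*a^2 + 4592*a + 3136)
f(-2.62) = -0.03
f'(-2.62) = 0.04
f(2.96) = 0.12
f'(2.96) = 0.17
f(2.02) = 0.00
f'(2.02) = 0.09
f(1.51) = -0.04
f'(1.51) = 0.07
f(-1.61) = 0.06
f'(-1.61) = 0.23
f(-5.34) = -0.07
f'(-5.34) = 0.00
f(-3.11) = -0.05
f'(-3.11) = 0.02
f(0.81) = -0.08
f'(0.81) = 0.06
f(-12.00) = -0.07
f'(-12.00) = 0.00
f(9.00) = 7.70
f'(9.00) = -10.52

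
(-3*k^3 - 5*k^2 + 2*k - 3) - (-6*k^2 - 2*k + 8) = -3*k^3 + k^2 + 4*k - 11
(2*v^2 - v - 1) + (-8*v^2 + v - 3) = -6*v^2 - 4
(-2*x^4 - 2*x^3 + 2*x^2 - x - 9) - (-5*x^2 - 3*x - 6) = -2*x^4 - 2*x^3 + 7*x^2 + 2*x - 3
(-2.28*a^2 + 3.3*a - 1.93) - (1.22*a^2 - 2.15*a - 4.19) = -3.5*a^2 + 5.45*a + 2.26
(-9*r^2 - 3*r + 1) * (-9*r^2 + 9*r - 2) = 81*r^4 - 54*r^3 - 18*r^2 + 15*r - 2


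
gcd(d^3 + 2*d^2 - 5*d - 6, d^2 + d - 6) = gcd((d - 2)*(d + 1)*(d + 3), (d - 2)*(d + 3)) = d^2 + d - 6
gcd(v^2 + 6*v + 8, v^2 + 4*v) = v + 4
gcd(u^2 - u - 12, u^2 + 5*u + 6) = u + 3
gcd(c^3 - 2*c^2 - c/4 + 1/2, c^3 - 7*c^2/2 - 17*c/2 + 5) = c - 1/2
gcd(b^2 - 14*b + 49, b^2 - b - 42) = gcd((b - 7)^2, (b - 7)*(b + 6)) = b - 7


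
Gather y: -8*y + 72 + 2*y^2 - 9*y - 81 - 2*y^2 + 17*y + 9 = 0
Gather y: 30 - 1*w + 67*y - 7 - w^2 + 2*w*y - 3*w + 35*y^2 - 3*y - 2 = -w^2 - 4*w + 35*y^2 + y*(2*w + 64) + 21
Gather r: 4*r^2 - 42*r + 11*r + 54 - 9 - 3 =4*r^2 - 31*r + 42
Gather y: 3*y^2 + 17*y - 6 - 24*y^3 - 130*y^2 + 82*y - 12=-24*y^3 - 127*y^2 + 99*y - 18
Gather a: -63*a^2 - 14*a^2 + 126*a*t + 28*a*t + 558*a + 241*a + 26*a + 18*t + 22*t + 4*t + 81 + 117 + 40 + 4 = -77*a^2 + a*(154*t + 825) + 44*t + 242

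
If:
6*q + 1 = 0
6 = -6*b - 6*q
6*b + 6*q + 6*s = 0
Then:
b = -5/6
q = -1/6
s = 1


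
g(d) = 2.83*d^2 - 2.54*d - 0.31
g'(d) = 5.66*d - 2.54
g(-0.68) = 2.73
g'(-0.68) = -6.39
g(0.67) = -0.74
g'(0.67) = 1.25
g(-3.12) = 35.16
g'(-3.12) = -20.20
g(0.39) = -0.87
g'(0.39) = -0.33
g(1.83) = 4.52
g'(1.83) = 7.82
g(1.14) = 0.47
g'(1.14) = 3.91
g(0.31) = -0.83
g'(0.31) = -0.79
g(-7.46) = 176.13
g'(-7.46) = -44.76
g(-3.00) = 32.78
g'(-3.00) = -19.52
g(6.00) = 86.33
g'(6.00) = 31.42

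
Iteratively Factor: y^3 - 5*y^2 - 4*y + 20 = (y + 2)*(y^2 - 7*y + 10) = (y - 2)*(y + 2)*(y - 5)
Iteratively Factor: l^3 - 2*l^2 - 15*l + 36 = (l + 4)*(l^2 - 6*l + 9) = (l - 3)*(l + 4)*(l - 3)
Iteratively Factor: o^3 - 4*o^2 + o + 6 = (o + 1)*(o^2 - 5*o + 6) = (o - 3)*(o + 1)*(o - 2)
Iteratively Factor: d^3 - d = (d - 1)*(d^2 + d) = (d - 1)*(d + 1)*(d)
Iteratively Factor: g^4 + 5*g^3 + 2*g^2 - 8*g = (g)*(g^3 + 5*g^2 + 2*g - 8) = g*(g - 1)*(g^2 + 6*g + 8) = g*(g - 1)*(g + 2)*(g + 4)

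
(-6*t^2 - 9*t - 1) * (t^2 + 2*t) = -6*t^4 - 21*t^3 - 19*t^2 - 2*t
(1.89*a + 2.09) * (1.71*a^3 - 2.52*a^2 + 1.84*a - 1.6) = 3.2319*a^4 - 1.1889*a^3 - 1.7892*a^2 + 0.8216*a - 3.344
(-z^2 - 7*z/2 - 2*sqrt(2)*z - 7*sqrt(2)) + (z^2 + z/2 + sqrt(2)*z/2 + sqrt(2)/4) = -3*z - 3*sqrt(2)*z/2 - 27*sqrt(2)/4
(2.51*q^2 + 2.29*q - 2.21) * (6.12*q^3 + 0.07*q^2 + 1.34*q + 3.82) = 15.3612*q^5 + 14.1905*q^4 - 10.0015*q^3 + 12.5021*q^2 + 5.7864*q - 8.4422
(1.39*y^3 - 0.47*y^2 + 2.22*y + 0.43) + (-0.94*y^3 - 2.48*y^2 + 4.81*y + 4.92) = 0.45*y^3 - 2.95*y^2 + 7.03*y + 5.35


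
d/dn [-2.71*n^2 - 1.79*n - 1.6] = -5.42*n - 1.79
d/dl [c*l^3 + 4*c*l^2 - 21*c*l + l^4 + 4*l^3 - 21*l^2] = 3*c*l^2 + 8*c*l - 21*c + 4*l^3 + 12*l^2 - 42*l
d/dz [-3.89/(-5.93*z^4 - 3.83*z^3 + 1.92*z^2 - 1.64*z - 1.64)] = (-92.2708*z^3 - 44.6961*z^2 + 14.9376*z - 6.3796)/(5.93*z^4 + 3.83*z^3 - 1.92*z^2 + 1.64*z + 1.64)^2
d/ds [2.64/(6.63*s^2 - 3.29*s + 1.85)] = (8.6856 - 35.0064*s)/(6.63*s^2 - 3.29*s + 1.85)^2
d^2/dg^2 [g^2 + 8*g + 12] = 2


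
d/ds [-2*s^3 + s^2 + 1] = 2*s*(1 - 3*s)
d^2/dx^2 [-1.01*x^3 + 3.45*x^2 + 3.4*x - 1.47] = 6.9 - 6.06*x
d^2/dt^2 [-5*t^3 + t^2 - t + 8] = 2 - 30*t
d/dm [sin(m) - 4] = cos(m)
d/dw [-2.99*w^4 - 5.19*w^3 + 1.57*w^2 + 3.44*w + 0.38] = -11.96*w^3 - 15.57*w^2 + 3.14*w + 3.44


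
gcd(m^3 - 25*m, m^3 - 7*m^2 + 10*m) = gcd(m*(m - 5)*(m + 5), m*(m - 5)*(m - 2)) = m^2 - 5*m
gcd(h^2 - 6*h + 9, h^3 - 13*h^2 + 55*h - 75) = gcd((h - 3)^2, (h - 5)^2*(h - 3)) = h - 3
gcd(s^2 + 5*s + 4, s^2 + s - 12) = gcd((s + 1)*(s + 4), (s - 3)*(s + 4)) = s + 4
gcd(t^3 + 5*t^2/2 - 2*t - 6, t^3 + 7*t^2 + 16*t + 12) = t^2 + 4*t + 4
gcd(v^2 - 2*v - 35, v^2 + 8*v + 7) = 1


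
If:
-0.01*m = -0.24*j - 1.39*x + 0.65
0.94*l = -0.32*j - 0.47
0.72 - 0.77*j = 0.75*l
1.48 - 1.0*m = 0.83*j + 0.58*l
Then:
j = 2.13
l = -1.22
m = 0.42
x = 0.10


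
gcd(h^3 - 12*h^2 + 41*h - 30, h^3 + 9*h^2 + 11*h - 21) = h - 1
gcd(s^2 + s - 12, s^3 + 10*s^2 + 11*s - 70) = 1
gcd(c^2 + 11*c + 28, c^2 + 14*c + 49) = c + 7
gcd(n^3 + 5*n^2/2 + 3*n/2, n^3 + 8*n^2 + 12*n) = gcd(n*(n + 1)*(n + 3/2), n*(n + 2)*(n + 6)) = n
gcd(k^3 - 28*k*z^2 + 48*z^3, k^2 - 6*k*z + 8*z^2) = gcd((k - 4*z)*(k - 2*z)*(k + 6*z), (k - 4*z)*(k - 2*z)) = k^2 - 6*k*z + 8*z^2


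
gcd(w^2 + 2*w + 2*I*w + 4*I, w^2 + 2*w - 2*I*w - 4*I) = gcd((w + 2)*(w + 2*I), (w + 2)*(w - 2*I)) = w + 2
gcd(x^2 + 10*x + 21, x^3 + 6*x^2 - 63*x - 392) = x + 7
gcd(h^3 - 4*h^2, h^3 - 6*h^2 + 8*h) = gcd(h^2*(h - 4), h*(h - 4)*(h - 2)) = h^2 - 4*h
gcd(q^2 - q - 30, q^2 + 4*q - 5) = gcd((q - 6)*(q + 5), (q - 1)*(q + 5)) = q + 5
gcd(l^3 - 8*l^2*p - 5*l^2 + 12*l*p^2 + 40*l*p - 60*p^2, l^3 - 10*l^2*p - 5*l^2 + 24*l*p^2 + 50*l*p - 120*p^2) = -l^2 + 6*l*p + 5*l - 30*p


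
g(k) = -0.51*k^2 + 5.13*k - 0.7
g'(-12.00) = 17.37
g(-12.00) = -135.70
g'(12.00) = -7.11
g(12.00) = -12.58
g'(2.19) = 2.90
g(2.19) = 8.09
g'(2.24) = 2.85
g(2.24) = 8.23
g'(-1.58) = 6.74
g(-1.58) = -10.08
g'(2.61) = 2.47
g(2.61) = 9.22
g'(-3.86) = 9.07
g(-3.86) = -28.10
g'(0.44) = 4.68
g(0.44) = 1.46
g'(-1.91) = 7.08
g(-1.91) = -12.36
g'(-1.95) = 7.12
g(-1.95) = -12.64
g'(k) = 5.13 - 1.02*k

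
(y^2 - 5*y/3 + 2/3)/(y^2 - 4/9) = 3*(y - 1)/(3*y + 2)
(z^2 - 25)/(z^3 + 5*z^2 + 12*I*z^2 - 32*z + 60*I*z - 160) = (z - 5)/(z^2 + 12*I*z - 32)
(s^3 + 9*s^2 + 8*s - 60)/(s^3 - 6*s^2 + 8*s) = (s^2 + 11*s + 30)/(s*(s - 4))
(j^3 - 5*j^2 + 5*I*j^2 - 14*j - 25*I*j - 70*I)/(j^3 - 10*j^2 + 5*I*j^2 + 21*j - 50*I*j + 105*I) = (j + 2)/(j - 3)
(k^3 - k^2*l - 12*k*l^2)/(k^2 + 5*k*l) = (k^2 - k*l - 12*l^2)/(k + 5*l)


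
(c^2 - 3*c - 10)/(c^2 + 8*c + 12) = (c - 5)/(c + 6)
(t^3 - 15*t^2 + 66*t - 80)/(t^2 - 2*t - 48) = (t^2 - 7*t + 10)/(t + 6)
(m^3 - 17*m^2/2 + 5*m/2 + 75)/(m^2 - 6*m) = m - 5/2 - 25/(2*m)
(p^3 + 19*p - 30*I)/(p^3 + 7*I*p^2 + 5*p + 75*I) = (p - 2*I)/(p + 5*I)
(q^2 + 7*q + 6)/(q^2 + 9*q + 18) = (q + 1)/(q + 3)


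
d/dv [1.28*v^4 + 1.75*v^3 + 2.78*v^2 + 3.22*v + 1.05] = 5.12*v^3 + 5.25*v^2 + 5.56*v + 3.22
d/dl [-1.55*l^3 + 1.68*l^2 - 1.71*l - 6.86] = -4.65*l^2 + 3.36*l - 1.71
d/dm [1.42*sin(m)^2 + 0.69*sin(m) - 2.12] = (2.84*sin(m) + 0.69)*cos(m)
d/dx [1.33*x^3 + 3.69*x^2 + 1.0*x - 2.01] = 3.99*x^2 + 7.38*x + 1.0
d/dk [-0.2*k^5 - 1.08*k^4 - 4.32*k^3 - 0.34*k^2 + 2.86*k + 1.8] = -1.0*k^4 - 4.32*k^3 - 12.96*k^2 - 0.68*k + 2.86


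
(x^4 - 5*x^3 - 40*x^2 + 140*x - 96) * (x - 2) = x^5 - 7*x^4 - 30*x^3 + 220*x^2 - 376*x + 192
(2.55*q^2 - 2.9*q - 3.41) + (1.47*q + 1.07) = 2.55*q^2 - 1.43*q - 2.34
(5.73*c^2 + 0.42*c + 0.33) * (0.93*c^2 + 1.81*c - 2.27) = 5.3289*c^4 + 10.7619*c^3 - 11.94*c^2 - 0.3561*c - 0.7491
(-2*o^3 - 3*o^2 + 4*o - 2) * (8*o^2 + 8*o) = -16*o^5 - 40*o^4 + 8*o^3 + 16*o^2 - 16*o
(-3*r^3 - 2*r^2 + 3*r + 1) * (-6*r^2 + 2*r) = 18*r^5 + 6*r^4 - 22*r^3 + 2*r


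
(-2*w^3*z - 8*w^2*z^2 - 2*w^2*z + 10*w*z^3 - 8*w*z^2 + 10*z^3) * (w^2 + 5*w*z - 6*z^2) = -2*w^5*z - 18*w^4*z^2 - 2*w^4*z - 18*w^3*z^3 - 18*w^3*z^2 + 98*w^2*z^4 - 18*w^2*z^3 - 60*w*z^5 + 98*w*z^4 - 60*z^5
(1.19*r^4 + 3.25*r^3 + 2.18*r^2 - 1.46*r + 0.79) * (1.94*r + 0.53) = 2.3086*r^5 + 6.9357*r^4 + 5.9517*r^3 - 1.677*r^2 + 0.7588*r + 0.4187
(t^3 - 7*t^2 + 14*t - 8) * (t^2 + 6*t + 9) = t^5 - t^4 - 19*t^3 + 13*t^2 + 78*t - 72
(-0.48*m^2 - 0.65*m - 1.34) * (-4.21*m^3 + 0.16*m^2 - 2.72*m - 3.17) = 2.0208*m^5 + 2.6597*m^4 + 6.843*m^3 + 3.0752*m^2 + 5.7053*m + 4.2478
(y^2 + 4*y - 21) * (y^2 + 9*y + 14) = y^4 + 13*y^3 + 29*y^2 - 133*y - 294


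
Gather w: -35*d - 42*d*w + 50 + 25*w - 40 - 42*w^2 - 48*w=-35*d - 42*w^2 + w*(-42*d - 23) + 10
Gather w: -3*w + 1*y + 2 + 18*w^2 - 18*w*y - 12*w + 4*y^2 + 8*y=18*w^2 + w*(-18*y - 15) + 4*y^2 + 9*y + 2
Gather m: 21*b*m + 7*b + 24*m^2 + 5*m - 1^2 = 7*b + 24*m^2 + m*(21*b + 5) - 1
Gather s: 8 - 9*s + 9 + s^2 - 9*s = s^2 - 18*s + 17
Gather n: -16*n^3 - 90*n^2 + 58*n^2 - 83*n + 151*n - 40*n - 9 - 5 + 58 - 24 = -16*n^3 - 32*n^2 + 28*n + 20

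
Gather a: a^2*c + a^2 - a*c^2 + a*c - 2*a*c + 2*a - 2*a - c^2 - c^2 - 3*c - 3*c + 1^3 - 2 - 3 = a^2*(c + 1) + a*(-c^2 - c) - 2*c^2 - 6*c - 4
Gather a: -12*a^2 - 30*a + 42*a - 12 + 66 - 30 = -12*a^2 + 12*a + 24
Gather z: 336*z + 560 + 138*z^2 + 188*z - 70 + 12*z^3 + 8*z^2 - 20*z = 12*z^3 + 146*z^2 + 504*z + 490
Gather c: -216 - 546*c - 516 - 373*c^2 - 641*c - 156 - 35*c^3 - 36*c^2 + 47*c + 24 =-35*c^3 - 409*c^2 - 1140*c - 864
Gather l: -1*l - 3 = -l - 3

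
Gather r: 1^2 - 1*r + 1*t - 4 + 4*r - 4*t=3*r - 3*t - 3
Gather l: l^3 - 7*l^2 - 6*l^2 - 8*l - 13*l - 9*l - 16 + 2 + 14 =l^3 - 13*l^2 - 30*l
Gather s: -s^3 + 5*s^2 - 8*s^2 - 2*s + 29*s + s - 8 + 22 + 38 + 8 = -s^3 - 3*s^2 + 28*s + 60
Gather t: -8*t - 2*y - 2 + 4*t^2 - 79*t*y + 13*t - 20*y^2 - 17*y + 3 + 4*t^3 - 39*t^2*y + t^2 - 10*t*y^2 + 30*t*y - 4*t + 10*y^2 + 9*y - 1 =4*t^3 + t^2*(5 - 39*y) + t*(-10*y^2 - 49*y + 1) - 10*y^2 - 10*y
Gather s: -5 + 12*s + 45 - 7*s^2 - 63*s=-7*s^2 - 51*s + 40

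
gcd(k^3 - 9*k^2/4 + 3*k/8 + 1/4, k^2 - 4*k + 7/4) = k - 1/2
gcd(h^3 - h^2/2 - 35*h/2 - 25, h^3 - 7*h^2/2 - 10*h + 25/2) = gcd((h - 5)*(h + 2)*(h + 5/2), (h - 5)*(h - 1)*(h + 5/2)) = h^2 - 5*h/2 - 25/2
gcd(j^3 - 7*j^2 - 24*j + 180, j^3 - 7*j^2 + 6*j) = j - 6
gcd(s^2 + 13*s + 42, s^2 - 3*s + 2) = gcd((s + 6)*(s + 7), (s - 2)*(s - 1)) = 1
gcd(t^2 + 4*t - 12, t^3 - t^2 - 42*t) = t + 6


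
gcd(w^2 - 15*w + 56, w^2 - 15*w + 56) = w^2 - 15*w + 56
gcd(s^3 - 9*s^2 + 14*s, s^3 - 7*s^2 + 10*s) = s^2 - 2*s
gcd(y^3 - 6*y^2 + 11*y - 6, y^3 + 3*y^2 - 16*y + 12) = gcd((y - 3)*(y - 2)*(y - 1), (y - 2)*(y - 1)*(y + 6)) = y^2 - 3*y + 2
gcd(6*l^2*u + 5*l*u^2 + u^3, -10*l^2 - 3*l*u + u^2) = 2*l + u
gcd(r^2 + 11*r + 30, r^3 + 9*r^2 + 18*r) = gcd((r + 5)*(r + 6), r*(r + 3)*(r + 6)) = r + 6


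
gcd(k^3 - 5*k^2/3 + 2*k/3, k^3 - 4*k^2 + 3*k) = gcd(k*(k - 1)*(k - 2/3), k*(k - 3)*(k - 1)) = k^2 - k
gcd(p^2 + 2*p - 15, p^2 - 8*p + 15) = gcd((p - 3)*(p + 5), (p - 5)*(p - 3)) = p - 3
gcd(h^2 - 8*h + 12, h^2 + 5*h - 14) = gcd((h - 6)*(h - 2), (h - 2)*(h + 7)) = h - 2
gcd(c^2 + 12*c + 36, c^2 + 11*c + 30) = c + 6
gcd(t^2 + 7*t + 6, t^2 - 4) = 1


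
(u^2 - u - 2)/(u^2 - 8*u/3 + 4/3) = 3*(u + 1)/(3*u - 2)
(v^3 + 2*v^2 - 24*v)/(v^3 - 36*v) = (v - 4)/(v - 6)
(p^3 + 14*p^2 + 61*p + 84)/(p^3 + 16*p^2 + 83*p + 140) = (p + 3)/(p + 5)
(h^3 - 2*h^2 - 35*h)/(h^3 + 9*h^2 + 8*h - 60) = h*(h - 7)/(h^2 + 4*h - 12)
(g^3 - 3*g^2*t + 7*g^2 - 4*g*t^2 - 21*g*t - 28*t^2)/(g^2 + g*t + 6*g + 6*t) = (g^2 - 4*g*t + 7*g - 28*t)/(g + 6)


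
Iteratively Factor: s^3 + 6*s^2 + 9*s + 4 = (s + 1)*(s^2 + 5*s + 4) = (s + 1)^2*(s + 4)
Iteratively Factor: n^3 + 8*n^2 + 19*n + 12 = (n + 4)*(n^2 + 4*n + 3) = (n + 1)*(n + 4)*(n + 3)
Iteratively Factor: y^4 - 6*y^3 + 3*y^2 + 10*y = (y)*(y^3 - 6*y^2 + 3*y + 10) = y*(y - 2)*(y^2 - 4*y - 5) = y*(y - 2)*(y + 1)*(y - 5)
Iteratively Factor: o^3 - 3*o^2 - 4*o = (o)*(o^2 - 3*o - 4) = o*(o + 1)*(o - 4)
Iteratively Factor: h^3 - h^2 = (h)*(h^2 - h) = h^2*(h - 1)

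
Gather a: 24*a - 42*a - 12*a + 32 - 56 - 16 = -30*a - 40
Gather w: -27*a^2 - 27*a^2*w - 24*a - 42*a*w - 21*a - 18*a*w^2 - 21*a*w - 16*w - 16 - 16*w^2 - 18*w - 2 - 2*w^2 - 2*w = -27*a^2 - 45*a + w^2*(-18*a - 18) + w*(-27*a^2 - 63*a - 36) - 18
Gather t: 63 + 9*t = 9*t + 63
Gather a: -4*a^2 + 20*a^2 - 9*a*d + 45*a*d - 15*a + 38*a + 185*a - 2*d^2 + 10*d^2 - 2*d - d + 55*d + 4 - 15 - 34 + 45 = 16*a^2 + a*(36*d + 208) + 8*d^2 + 52*d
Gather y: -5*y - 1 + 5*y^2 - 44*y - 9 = 5*y^2 - 49*y - 10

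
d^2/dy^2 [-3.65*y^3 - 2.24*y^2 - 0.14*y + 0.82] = -21.9*y - 4.48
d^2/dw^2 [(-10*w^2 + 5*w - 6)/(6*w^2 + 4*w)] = 3*(35*w^3 - 54*w^2 - 36*w - 8)/(w^3*(27*w^3 + 54*w^2 + 36*w + 8))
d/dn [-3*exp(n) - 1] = -3*exp(n)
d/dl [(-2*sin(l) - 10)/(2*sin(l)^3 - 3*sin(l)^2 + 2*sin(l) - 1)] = 2*(4*sin(l)^3 + 27*sin(l)^2 - 30*sin(l) + 11)*cos(l)/((sin(l) - 1)^2*(-sin(l) - cos(2*l) + 2)^2)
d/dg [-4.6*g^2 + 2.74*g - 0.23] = 2.74 - 9.2*g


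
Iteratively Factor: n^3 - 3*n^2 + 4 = (n - 2)*(n^2 - n - 2) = (n - 2)*(n + 1)*(n - 2)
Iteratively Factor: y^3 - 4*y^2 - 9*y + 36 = (y + 3)*(y^2 - 7*y + 12) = (y - 3)*(y + 3)*(y - 4)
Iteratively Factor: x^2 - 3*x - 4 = (x + 1)*(x - 4)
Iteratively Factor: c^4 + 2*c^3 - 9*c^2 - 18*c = (c - 3)*(c^3 + 5*c^2 + 6*c) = c*(c - 3)*(c^2 + 5*c + 6) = c*(c - 3)*(c + 2)*(c + 3)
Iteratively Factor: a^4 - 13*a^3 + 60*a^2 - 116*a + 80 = (a - 2)*(a^3 - 11*a^2 + 38*a - 40) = (a - 2)^2*(a^2 - 9*a + 20) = (a - 4)*(a - 2)^2*(a - 5)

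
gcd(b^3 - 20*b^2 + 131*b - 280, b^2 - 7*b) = b - 7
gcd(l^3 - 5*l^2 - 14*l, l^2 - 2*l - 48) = 1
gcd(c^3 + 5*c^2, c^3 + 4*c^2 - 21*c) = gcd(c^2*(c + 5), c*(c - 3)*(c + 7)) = c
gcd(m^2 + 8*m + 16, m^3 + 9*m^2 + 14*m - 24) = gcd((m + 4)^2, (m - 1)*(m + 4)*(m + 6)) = m + 4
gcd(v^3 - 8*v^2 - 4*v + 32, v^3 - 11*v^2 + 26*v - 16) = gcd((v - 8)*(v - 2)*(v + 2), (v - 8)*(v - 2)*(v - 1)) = v^2 - 10*v + 16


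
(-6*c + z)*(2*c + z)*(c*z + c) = -12*c^3*z - 12*c^3 - 4*c^2*z^2 - 4*c^2*z + c*z^3 + c*z^2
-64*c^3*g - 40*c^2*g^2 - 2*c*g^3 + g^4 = g*(-8*c + g)*(2*c + g)*(4*c + g)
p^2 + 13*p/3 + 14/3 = (p + 2)*(p + 7/3)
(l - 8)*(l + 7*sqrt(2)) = l^2 - 8*l + 7*sqrt(2)*l - 56*sqrt(2)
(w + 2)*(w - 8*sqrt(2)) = w^2 - 8*sqrt(2)*w + 2*w - 16*sqrt(2)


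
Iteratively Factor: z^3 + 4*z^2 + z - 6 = (z - 1)*(z^2 + 5*z + 6) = (z - 1)*(z + 2)*(z + 3)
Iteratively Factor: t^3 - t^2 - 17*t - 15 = (t - 5)*(t^2 + 4*t + 3) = (t - 5)*(t + 3)*(t + 1)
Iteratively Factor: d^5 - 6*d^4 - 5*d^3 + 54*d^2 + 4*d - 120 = (d + 2)*(d^4 - 8*d^3 + 11*d^2 + 32*d - 60) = (d - 5)*(d + 2)*(d^3 - 3*d^2 - 4*d + 12) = (d - 5)*(d - 3)*(d + 2)*(d^2 - 4) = (d - 5)*(d - 3)*(d + 2)^2*(d - 2)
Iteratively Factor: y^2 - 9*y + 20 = (y - 4)*(y - 5)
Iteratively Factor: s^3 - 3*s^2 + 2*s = (s - 1)*(s^2 - 2*s) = s*(s - 1)*(s - 2)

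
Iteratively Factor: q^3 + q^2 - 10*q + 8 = (q + 4)*(q^2 - 3*q + 2) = (q - 1)*(q + 4)*(q - 2)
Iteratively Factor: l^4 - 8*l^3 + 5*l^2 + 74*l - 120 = (l - 2)*(l^3 - 6*l^2 - 7*l + 60) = (l - 5)*(l - 2)*(l^2 - l - 12) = (l - 5)*(l - 2)*(l + 3)*(l - 4)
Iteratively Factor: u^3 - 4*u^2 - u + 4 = (u + 1)*(u^2 - 5*u + 4) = (u - 4)*(u + 1)*(u - 1)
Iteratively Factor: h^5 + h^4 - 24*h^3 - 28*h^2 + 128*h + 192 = (h + 2)*(h^4 - h^3 - 22*h^2 + 16*h + 96) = (h - 4)*(h + 2)*(h^3 + 3*h^2 - 10*h - 24) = (h - 4)*(h + 2)*(h + 4)*(h^2 - h - 6) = (h - 4)*(h + 2)^2*(h + 4)*(h - 3)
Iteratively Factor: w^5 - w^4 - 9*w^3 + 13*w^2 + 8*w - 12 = (w + 3)*(w^4 - 4*w^3 + 3*w^2 + 4*w - 4) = (w + 1)*(w + 3)*(w^3 - 5*w^2 + 8*w - 4) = (w - 2)*(w + 1)*(w + 3)*(w^2 - 3*w + 2) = (w - 2)*(w - 1)*(w + 1)*(w + 3)*(w - 2)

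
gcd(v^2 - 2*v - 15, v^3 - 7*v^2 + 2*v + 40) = v - 5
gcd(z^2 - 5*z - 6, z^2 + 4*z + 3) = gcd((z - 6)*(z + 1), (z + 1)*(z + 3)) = z + 1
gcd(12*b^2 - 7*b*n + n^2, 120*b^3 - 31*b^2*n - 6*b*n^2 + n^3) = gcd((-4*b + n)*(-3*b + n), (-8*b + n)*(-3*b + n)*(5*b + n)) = 3*b - n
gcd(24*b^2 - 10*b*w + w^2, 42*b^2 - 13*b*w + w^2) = -6*b + w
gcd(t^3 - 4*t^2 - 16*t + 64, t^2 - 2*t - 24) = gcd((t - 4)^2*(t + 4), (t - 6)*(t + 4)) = t + 4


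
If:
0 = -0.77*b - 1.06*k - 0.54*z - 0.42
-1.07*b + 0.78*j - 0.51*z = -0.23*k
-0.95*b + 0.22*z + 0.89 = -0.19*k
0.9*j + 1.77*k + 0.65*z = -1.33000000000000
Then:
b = 0.55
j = -0.39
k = 0.08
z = -1.72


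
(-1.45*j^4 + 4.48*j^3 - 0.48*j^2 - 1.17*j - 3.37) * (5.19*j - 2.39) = -7.5255*j^5 + 26.7167*j^4 - 13.1984*j^3 - 4.9251*j^2 - 14.694*j + 8.0543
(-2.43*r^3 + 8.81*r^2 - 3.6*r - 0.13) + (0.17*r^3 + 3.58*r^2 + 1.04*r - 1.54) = -2.26*r^3 + 12.39*r^2 - 2.56*r - 1.67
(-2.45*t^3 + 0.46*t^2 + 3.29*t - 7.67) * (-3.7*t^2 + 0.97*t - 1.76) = 9.065*t^5 - 4.0785*t^4 - 7.4148*t^3 + 30.7607*t^2 - 13.2303*t + 13.4992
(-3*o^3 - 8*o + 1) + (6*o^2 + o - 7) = -3*o^3 + 6*o^2 - 7*o - 6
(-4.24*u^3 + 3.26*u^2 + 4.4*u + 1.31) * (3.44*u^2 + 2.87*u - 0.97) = -14.5856*u^5 - 0.954400000000001*u^4 + 28.605*u^3 + 13.9722*u^2 - 0.508299999999999*u - 1.2707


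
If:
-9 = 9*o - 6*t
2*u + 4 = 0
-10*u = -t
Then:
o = -43/3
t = -20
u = -2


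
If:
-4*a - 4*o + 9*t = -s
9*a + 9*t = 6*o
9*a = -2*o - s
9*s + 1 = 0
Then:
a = 0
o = 1/18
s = -1/9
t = 1/27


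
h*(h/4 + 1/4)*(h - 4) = h^3/4 - 3*h^2/4 - h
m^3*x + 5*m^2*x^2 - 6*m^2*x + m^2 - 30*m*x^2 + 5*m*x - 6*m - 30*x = (m - 6)*(m + 5*x)*(m*x + 1)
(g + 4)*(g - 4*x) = g^2 - 4*g*x + 4*g - 16*x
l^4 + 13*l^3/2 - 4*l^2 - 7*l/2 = l*(l - 1)*(l + 1/2)*(l + 7)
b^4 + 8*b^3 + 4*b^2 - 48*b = b*(b - 2)*(b + 4)*(b + 6)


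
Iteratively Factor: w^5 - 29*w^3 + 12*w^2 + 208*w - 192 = (w - 1)*(w^4 + w^3 - 28*w^2 - 16*w + 192) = (w - 3)*(w - 1)*(w^3 + 4*w^2 - 16*w - 64) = (w - 4)*(w - 3)*(w - 1)*(w^2 + 8*w + 16) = (w - 4)*(w - 3)*(w - 1)*(w + 4)*(w + 4)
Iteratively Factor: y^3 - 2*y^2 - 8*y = (y - 4)*(y^2 + 2*y) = (y - 4)*(y + 2)*(y)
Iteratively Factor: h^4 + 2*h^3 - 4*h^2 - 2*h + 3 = (h - 1)*(h^3 + 3*h^2 - h - 3) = (h - 1)*(h + 1)*(h^2 + 2*h - 3) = (h - 1)*(h + 1)*(h + 3)*(h - 1)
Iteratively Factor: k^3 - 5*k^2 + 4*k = (k - 1)*(k^2 - 4*k) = (k - 4)*(k - 1)*(k)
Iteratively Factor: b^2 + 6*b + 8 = (b + 2)*(b + 4)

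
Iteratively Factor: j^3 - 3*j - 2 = (j - 2)*(j^2 + 2*j + 1) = (j - 2)*(j + 1)*(j + 1)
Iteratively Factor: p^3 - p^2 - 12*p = (p + 3)*(p^2 - 4*p) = (p - 4)*(p + 3)*(p)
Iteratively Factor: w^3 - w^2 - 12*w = (w)*(w^2 - w - 12) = w*(w - 4)*(w + 3)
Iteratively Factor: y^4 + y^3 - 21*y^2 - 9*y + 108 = (y + 4)*(y^3 - 3*y^2 - 9*y + 27) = (y - 3)*(y + 4)*(y^2 - 9) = (y - 3)*(y + 3)*(y + 4)*(y - 3)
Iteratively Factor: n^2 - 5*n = (n - 5)*(n)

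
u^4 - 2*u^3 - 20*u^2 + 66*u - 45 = (u - 3)^2*(u - 1)*(u + 5)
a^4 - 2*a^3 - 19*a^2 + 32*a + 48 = (a - 4)*(a - 3)*(a + 1)*(a + 4)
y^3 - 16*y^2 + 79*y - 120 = (y - 8)*(y - 5)*(y - 3)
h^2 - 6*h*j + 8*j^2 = (h - 4*j)*(h - 2*j)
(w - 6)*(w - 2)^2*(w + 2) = w^4 - 8*w^3 + 8*w^2 + 32*w - 48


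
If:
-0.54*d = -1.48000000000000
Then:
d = 2.74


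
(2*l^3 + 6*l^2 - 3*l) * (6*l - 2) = 12*l^4 + 32*l^3 - 30*l^2 + 6*l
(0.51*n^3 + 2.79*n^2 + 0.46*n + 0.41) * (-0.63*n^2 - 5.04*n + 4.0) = -0.3213*n^5 - 4.3281*n^4 - 12.3114*n^3 + 8.5833*n^2 - 0.2264*n + 1.64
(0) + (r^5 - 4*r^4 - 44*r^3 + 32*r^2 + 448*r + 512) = r^5 - 4*r^4 - 44*r^3 + 32*r^2 + 448*r + 512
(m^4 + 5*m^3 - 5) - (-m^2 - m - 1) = m^4 + 5*m^3 + m^2 + m - 4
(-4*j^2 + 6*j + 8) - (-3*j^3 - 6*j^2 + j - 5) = 3*j^3 + 2*j^2 + 5*j + 13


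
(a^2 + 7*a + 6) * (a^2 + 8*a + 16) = a^4 + 15*a^3 + 78*a^2 + 160*a + 96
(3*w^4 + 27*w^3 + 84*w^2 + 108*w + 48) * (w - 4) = 3*w^5 + 15*w^4 - 24*w^3 - 228*w^2 - 384*w - 192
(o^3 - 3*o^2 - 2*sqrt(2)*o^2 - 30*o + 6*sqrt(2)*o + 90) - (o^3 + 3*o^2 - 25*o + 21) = -6*o^2 - 2*sqrt(2)*o^2 - 5*o + 6*sqrt(2)*o + 69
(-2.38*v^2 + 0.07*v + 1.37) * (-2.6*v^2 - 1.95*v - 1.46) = 6.188*v^4 + 4.459*v^3 - 0.2237*v^2 - 2.7737*v - 2.0002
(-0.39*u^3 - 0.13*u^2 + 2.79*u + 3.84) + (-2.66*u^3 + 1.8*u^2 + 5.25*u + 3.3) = -3.05*u^3 + 1.67*u^2 + 8.04*u + 7.14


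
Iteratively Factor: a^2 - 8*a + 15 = (a - 5)*(a - 3)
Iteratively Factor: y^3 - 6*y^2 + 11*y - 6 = (y - 1)*(y^2 - 5*y + 6) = (y - 3)*(y - 1)*(y - 2)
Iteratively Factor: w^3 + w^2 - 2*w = (w + 2)*(w^2 - w) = w*(w + 2)*(w - 1)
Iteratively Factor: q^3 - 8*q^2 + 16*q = (q)*(q^2 - 8*q + 16) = q*(q - 4)*(q - 4)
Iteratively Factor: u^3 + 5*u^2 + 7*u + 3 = (u + 1)*(u^2 + 4*u + 3) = (u + 1)*(u + 3)*(u + 1)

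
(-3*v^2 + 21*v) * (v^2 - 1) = -3*v^4 + 21*v^3 + 3*v^2 - 21*v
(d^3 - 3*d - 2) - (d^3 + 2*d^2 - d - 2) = -2*d^2 - 2*d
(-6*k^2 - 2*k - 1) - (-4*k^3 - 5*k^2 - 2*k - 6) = 4*k^3 - k^2 + 5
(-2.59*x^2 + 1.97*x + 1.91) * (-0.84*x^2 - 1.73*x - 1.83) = 2.1756*x^4 + 2.8259*x^3 - 0.2728*x^2 - 6.9094*x - 3.4953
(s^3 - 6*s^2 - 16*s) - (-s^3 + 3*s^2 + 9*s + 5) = 2*s^3 - 9*s^2 - 25*s - 5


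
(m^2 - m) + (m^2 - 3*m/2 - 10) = 2*m^2 - 5*m/2 - 10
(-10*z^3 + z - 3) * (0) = 0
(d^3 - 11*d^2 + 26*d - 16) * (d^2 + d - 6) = d^5 - 10*d^4 + 9*d^3 + 76*d^2 - 172*d + 96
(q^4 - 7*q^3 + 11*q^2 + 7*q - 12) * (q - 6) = q^5 - 13*q^4 + 53*q^3 - 59*q^2 - 54*q + 72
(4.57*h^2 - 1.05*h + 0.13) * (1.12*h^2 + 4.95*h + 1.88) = 5.1184*h^4 + 21.4455*h^3 + 3.5397*h^2 - 1.3305*h + 0.2444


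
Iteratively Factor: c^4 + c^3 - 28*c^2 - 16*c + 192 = (c - 4)*(c^3 + 5*c^2 - 8*c - 48) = (c - 4)*(c + 4)*(c^2 + c - 12) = (c - 4)*(c - 3)*(c + 4)*(c + 4)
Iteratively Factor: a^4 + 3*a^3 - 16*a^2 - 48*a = (a + 4)*(a^3 - a^2 - 12*a) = (a - 4)*(a + 4)*(a^2 + 3*a) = a*(a - 4)*(a + 4)*(a + 3)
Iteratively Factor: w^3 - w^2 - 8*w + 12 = (w + 3)*(w^2 - 4*w + 4) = (w - 2)*(w + 3)*(w - 2)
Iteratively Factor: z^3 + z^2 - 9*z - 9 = (z + 1)*(z^2 - 9) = (z + 1)*(z + 3)*(z - 3)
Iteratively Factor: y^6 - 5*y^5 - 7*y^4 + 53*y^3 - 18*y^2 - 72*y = (y + 1)*(y^5 - 6*y^4 - y^3 + 54*y^2 - 72*y) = y*(y + 1)*(y^4 - 6*y^3 - y^2 + 54*y - 72) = y*(y - 3)*(y + 1)*(y^3 - 3*y^2 - 10*y + 24) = y*(y - 3)*(y - 2)*(y + 1)*(y^2 - y - 12) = y*(y - 4)*(y - 3)*(y - 2)*(y + 1)*(y + 3)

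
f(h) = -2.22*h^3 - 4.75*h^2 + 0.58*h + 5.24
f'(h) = -6.66*h^2 - 9.5*h + 0.58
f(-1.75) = 1.58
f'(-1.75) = -3.19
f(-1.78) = 1.68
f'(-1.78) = -3.61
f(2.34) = -47.86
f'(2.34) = -58.12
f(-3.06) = 22.60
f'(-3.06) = -32.71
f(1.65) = -16.71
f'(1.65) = -33.23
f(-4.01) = 69.68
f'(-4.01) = -68.42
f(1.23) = -5.36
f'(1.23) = -21.18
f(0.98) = -0.84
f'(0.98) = -15.13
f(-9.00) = 1233.65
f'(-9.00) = -453.38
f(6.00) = -641.80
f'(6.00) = -296.18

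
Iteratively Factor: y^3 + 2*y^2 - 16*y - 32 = (y - 4)*(y^2 + 6*y + 8) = (y - 4)*(y + 4)*(y + 2)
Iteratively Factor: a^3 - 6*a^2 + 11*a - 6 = (a - 3)*(a^2 - 3*a + 2) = (a - 3)*(a - 1)*(a - 2)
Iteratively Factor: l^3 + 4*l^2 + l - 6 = (l + 2)*(l^2 + 2*l - 3) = (l + 2)*(l + 3)*(l - 1)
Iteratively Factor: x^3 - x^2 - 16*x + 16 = (x + 4)*(x^2 - 5*x + 4) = (x - 4)*(x + 4)*(x - 1)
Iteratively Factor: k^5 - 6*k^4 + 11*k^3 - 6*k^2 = (k - 1)*(k^4 - 5*k^3 + 6*k^2) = k*(k - 1)*(k^3 - 5*k^2 + 6*k) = k*(k - 3)*(k - 1)*(k^2 - 2*k) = k*(k - 3)*(k - 2)*(k - 1)*(k)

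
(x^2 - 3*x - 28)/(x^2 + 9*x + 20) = (x - 7)/(x + 5)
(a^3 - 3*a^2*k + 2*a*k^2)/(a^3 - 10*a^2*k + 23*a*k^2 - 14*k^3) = a/(a - 7*k)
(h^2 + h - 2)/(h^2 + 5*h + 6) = (h - 1)/(h + 3)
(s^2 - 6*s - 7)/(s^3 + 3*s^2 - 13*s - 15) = (s - 7)/(s^2 + 2*s - 15)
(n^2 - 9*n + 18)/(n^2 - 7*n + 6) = (n - 3)/(n - 1)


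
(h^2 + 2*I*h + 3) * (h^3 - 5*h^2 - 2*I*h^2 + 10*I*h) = h^5 - 5*h^4 + 7*h^3 - 35*h^2 - 6*I*h^2 + 30*I*h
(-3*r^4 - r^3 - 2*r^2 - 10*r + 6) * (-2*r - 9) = 6*r^5 + 29*r^4 + 13*r^3 + 38*r^2 + 78*r - 54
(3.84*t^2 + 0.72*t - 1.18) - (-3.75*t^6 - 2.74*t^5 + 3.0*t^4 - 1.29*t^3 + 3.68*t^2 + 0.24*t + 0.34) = 3.75*t^6 + 2.74*t^5 - 3.0*t^4 + 1.29*t^3 + 0.16*t^2 + 0.48*t - 1.52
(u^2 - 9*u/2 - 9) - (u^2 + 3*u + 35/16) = -15*u/2 - 179/16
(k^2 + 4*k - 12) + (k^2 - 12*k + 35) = 2*k^2 - 8*k + 23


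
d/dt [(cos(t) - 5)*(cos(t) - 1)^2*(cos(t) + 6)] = (-4*cos(t)^3 + 3*cos(t)^2 + 62*cos(t) - 61)*sin(t)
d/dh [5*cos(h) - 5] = -5*sin(h)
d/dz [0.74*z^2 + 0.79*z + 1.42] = 1.48*z + 0.79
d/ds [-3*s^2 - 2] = -6*s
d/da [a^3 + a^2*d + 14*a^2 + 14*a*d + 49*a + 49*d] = 3*a^2 + 2*a*d + 28*a + 14*d + 49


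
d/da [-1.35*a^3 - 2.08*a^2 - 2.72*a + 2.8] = -4.05*a^2 - 4.16*a - 2.72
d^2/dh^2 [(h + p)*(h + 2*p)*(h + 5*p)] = 6*h + 16*p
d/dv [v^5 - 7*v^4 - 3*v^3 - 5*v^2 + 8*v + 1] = 5*v^4 - 28*v^3 - 9*v^2 - 10*v + 8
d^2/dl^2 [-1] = 0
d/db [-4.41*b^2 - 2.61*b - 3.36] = -8.82*b - 2.61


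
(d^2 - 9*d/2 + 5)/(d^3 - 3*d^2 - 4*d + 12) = (d - 5/2)/(d^2 - d - 6)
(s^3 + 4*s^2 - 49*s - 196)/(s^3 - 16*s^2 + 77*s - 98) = (s^2 + 11*s + 28)/(s^2 - 9*s + 14)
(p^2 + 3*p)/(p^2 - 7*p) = (p + 3)/(p - 7)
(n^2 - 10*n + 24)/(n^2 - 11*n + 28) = (n - 6)/(n - 7)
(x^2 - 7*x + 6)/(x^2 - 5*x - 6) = (x - 1)/(x + 1)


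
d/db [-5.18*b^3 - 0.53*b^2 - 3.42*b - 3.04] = -15.54*b^2 - 1.06*b - 3.42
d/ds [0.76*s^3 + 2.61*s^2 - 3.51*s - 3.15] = 2.28*s^2 + 5.22*s - 3.51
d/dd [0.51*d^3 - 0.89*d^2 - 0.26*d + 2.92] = 1.53*d^2 - 1.78*d - 0.26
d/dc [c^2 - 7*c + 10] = 2*c - 7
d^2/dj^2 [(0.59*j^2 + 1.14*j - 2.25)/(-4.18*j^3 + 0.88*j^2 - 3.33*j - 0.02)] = (-20.617432*j^6 - 119.511216*j^5 + 546.189732*j^4 - 105.219136*j^3 + 199.447644*j^2 - 40.809384*j + 50.130626)/(73.034632*j^9 - 46.127136*j^8 + 184.260252*j^7 - 73.12756*j^6 + 146.349654*j^5 - 27.557904*j^4 + 36.579405*j^3 + 0.664278*j^2 + 0.003996*j + 8.0e-6)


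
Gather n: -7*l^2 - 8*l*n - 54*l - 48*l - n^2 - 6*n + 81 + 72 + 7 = -7*l^2 - 102*l - n^2 + n*(-8*l - 6) + 160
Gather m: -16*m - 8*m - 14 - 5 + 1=-24*m - 18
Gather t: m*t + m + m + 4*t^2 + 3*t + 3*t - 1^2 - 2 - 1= 2*m + 4*t^2 + t*(m + 6) - 4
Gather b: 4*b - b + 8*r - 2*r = 3*b + 6*r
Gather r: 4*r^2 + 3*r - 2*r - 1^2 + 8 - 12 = 4*r^2 + r - 5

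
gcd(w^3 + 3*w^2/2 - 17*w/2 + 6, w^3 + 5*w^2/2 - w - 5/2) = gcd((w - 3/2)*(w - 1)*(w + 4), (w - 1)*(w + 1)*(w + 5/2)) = w - 1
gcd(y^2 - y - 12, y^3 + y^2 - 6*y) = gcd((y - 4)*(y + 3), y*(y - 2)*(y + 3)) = y + 3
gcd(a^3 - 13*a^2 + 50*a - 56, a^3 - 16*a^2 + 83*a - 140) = a^2 - 11*a + 28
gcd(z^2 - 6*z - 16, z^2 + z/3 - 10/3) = z + 2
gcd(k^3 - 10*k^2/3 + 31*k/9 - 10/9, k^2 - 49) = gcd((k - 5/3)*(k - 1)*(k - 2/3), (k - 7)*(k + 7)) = 1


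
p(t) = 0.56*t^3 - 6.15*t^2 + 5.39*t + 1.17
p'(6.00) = -7.93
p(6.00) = -66.93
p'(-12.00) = 394.91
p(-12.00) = -1916.79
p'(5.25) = -12.88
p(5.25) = -59.01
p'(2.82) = -15.94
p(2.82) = -19.98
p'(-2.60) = 48.73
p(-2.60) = -64.26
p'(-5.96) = 138.37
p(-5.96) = -367.97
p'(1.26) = -7.44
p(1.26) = -0.68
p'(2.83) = -15.96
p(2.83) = -20.14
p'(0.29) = 1.96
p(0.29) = 2.23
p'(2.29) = -13.97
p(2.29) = -12.01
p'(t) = 1.68*t^2 - 12.3*t + 5.39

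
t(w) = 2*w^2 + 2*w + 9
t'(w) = 4*w + 2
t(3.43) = 39.39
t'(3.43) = 15.72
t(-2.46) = 16.18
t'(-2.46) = -7.84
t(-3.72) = 29.24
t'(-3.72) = -12.88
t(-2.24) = 14.56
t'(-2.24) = -6.96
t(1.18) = 14.14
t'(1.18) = 6.72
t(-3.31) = 24.29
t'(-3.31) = -11.24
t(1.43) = 15.95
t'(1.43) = 7.72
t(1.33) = 15.20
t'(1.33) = 7.32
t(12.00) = 321.00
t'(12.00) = 50.00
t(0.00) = 9.00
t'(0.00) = 2.00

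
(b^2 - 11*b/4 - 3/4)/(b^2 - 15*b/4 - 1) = (b - 3)/(b - 4)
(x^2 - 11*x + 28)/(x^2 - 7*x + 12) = (x - 7)/(x - 3)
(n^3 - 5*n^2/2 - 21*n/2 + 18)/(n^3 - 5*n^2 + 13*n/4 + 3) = 2*(n + 3)/(2*n + 1)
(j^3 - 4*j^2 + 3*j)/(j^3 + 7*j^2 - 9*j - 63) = j*(j - 1)/(j^2 + 10*j + 21)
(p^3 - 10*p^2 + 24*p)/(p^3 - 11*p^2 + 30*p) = (p - 4)/(p - 5)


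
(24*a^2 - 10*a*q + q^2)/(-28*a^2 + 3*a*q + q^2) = (-6*a + q)/(7*a + q)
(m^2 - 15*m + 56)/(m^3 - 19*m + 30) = (m^2 - 15*m + 56)/(m^3 - 19*m + 30)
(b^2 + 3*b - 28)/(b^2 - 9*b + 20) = (b + 7)/(b - 5)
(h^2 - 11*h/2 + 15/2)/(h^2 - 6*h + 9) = (h - 5/2)/(h - 3)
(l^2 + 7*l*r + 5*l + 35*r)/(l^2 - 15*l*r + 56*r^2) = (l^2 + 7*l*r + 5*l + 35*r)/(l^2 - 15*l*r + 56*r^2)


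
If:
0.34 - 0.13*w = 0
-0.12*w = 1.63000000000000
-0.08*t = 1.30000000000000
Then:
No Solution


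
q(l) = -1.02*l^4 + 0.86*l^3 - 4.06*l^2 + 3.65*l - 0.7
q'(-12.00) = 7522.85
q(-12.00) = -23265.94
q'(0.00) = 3.65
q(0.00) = -0.70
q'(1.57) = -18.53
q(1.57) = -7.85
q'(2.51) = -65.00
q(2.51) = -44.00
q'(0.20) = 2.10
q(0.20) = -0.13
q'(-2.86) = 143.42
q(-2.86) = -132.71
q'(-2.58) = 111.84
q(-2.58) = -97.11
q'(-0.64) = 10.97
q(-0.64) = -5.10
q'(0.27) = 1.57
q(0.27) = 0.00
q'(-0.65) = 11.14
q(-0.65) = -5.21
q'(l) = -4.08*l^3 + 2.58*l^2 - 8.12*l + 3.65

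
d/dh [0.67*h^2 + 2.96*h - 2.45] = 1.34*h + 2.96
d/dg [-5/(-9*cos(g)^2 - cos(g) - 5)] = 5*(18*cos(g) + 1)*sin(g)/(9*cos(g)^2 + cos(g) + 5)^2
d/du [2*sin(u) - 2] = 2*cos(u)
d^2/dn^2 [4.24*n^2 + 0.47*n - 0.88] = 8.48000000000000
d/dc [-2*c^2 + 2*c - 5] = 2 - 4*c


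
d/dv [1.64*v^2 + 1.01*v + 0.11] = 3.28*v + 1.01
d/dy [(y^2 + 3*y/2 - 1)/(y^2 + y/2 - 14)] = 2*(-2*y^2 - 52*y - 41)/(4*y^4 + 4*y^3 - 111*y^2 - 56*y + 784)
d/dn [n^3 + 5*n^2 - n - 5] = 3*n^2 + 10*n - 1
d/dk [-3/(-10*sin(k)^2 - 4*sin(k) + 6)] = -3*(5*sin(k) + 1)*cos(k)/(5*sin(k)^2 + 2*sin(k) - 3)^2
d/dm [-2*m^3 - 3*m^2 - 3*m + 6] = -6*m^2 - 6*m - 3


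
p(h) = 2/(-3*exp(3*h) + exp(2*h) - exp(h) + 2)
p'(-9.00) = 0.00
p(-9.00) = 1.00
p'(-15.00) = 0.00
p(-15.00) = 1.00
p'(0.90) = 0.16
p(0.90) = -0.05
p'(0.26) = 2.03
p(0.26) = -0.48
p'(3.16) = 0.00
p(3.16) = -0.00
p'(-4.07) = 0.01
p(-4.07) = 1.01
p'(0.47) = 0.77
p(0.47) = -0.21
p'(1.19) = 0.06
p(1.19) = -0.02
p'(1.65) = 0.02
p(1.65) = -0.01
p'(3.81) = 0.00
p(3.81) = -0.00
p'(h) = 2*(9*exp(3*h) - 2*exp(2*h) + exp(h))/(-3*exp(3*h) + exp(2*h) - exp(h) + 2)^2 = (18*exp(2*h) - 4*exp(h) + 2)*exp(h)/(3*exp(3*h) - exp(2*h) + exp(h) - 2)^2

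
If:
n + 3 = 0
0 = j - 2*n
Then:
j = -6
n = -3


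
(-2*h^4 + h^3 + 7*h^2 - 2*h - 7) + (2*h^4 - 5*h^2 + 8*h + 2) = h^3 + 2*h^2 + 6*h - 5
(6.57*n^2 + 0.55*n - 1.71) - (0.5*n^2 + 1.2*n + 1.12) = 6.07*n^2 - 0.65*n - 2.83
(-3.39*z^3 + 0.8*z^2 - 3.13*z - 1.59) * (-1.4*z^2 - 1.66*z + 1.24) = 4.746*z^5 + 4.5074*z^4 - 1.1496*z^3 + 8.4138*z^2 - 1.2418*z - 1.9716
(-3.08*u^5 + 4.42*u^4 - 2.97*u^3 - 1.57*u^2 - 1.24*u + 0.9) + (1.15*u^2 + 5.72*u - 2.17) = -3.08*u^5 + 4.42*u^4 - 2.97*u^3 - 0.42*u^2 + 4.48*u - 1.27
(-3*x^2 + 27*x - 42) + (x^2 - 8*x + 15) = -2*x^2 + 19*x - 27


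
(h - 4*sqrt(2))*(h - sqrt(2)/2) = h^2 - 9*sqrt(2)*h/2 + 4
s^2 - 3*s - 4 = (s - 4)*(s + 1)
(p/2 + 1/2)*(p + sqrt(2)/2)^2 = p^3/2 + p^2/2 + sqrt(2)*p^2/2 + p/4 + sqrt(2)*p/2 + 1/4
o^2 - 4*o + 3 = (o - 3)*(o - 1)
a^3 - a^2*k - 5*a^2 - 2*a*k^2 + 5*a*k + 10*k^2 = (a - 5)*(a - 2*k)*(a + k)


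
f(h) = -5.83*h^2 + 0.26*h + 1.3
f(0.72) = -1.54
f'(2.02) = -23.29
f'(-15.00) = 175.16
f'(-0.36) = 4.46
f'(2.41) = -27.84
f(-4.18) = -101.65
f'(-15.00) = 175.16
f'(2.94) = -34.02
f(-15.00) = -1314.35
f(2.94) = -48.33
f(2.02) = -21.96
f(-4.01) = -93.49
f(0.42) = 0.38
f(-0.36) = 0.45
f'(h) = 0.26 - 11.66*h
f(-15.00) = -1314.35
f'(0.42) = -4.64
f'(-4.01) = 47.02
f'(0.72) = -8.14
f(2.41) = -31.93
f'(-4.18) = 49.00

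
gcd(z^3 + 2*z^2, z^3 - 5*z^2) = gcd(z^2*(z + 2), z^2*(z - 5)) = z^2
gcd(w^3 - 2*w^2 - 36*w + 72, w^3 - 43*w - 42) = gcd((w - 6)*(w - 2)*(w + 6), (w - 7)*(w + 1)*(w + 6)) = w + 6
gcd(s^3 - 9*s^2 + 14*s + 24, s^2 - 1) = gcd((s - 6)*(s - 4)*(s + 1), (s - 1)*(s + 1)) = s + 1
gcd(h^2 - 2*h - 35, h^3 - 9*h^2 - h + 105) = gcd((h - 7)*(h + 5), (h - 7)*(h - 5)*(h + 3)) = h - 7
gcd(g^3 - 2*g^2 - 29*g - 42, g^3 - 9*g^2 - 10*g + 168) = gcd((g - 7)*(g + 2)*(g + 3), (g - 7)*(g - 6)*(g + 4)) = g - 7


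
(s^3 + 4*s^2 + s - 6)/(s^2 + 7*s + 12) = (s^2 + s - 2)/(s + 4)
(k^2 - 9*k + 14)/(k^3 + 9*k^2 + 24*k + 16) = (k^2 - 9*k + 14)/(k^3 + 9*k^2 + 24*k + 16)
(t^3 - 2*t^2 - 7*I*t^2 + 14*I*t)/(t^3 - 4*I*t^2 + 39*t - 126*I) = t*(t - 2)/(t^2 + 3*I*t + 18)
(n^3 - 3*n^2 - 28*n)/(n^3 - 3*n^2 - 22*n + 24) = n*(n - 7)/(n^2 - 7*n + 6)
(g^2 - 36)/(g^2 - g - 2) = (36 - g^2)/(-g^2 + g + 2)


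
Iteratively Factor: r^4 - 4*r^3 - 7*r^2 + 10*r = (r + 2)*(r^3 - 6*r^2 + 5*r) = (r - 5)*(r + 2)*(r^2 - r) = (r - 5)*(r - 1)*(r + 2)*(r)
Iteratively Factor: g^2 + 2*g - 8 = (g - 2)*(g + 4)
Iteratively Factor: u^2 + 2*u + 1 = (u + 1)*(u + 1)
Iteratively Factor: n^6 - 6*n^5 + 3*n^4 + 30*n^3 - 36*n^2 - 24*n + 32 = (n + 2)*(n^5 - 8*n^4 + 19*n^3 - 8*n^2 - 20*n + 16) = (n - 2)*(n + 2)*(n^4 - 6*n^3 + 7*n^2 + 6*n - 8) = (n - 2)^2*(n + 2)*(n^3 - 4*n^2 - n + 4) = (n - 4)*(n - 2)^2*(n + 2)*(n^2 - 1) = (n - 4)*(n - 2)^2*(n + 1)*(n + 2)*(n - 1)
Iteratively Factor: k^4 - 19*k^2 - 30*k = (k)*(k^3 - 19*k - 30) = k*(k + 3)*(k^2 - 3*k - 10) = k*(k + 2)*(k + 3)*(k - 5)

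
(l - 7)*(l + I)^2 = l^3 - 7*l^2 + 2*I*l^2 - l - 14*I*l + 7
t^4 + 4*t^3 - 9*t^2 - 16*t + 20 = (t - 2)*(t - 1)*(t + 2)*(t + 5)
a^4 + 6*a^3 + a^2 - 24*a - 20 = (a - 2)*(a + 1)*(a + 2)*(a + 5)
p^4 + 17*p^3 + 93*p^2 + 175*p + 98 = (p + 1)*(p + 2)*(p + 7)^2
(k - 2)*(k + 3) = k^2 + k - 6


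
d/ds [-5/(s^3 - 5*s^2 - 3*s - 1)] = 5*(3*s^2 - 10*s - 3)/(-s^3 + 5*s^2 + 3*s + 1)^2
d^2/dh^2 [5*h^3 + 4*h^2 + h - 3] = 30*h + 8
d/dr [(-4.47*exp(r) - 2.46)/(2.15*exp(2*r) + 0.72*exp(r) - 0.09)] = (9.6105*exp(2*r) + 10.578*exp(r) + 2.1735)*exp(r)/(4.6225*exp(4*r) + 3.096*exp(3*r) + 0.1314*exp(2*r) - 0.1296*exp(r) + 0.0081)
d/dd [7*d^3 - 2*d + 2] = 21*d^2 - 2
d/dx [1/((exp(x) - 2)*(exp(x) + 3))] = (-2*exp(x) - 1)*exp(x)/(exp(4*x) + 2*exp(3*x) - 11*exp(2*x) - 12*exp(x) + 36)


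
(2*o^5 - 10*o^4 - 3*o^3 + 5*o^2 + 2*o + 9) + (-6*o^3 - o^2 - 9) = 2*o^5 - 10*o^4 - 9*o^3 + 4*o^2 + 2*o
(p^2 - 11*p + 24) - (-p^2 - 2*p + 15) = 2*p^2 - 9*p + 9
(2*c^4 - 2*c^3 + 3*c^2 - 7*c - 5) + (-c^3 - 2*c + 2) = 2*c^4 - 3*c^3 + 3*c^2 - 9*c - 3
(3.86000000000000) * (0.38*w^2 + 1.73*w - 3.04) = 1.4668*w^2 + 6.6778*w - 11.7344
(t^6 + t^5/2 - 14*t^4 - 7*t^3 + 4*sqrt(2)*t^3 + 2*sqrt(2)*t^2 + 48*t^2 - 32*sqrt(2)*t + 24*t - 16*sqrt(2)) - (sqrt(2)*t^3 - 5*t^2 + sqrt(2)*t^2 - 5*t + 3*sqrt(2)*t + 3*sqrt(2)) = t^6 + t^5/2 - 14*t^4 - 7*t^3 + 3*sqrt(2)*t^3 + sqrt(2)*t^2 + 53*t^2 - 35*sqrt(2)*t + 29*t - 19*sqrt(2)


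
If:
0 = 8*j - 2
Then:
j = 1/4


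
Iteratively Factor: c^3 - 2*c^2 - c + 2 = (c + 1)*(c^2 - 3*c + 2) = (c - 1)*(c + 1)*(c - 2)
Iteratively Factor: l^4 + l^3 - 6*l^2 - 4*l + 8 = (l + 2)*(l^3 - l^2 - 4*l + 4) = (l - 2)*(l + 2)*(l^2 + l - 2) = (l - 2)*(l - 1)*(l + 2)*(l + 2)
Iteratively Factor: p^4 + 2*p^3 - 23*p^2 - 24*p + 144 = (p + 4)*(p^3 - 2*p^2 - 15*p + 36) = (p - 3)*(p + 4)*(p^2 + p - 12) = (p - 3)*(p + 4)^2*(p - 3)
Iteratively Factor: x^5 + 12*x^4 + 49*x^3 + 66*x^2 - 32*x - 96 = (x + 4)*(x^4 + 8*x^3 + 17*x^2 - 2*x - 24) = (x - 1)*(x + 4)*(x^3 + 9*x^2 + 26*x + 24) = (x - 1)*(x + 4)^2*(x^2 + 5*x + 6) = (x - 1)*(x + 2)*(x + 4)^2*(x + 3)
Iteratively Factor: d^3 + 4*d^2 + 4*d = (d + 2)*(d^2 + 2*d) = (d + 2)^2*(d)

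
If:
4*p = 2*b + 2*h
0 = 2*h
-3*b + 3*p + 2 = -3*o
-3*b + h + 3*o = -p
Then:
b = -2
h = 0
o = -5/3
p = -1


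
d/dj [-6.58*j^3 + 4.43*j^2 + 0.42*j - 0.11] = -19.74*j^2 + 8.86*j + 0.42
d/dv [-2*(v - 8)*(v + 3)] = 10 - 4*v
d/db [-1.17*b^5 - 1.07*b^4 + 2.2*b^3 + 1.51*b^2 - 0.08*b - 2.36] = -5.85*b^4 - 4.28*b^3 + 6.6*b^2 + 3.02*b - 0.08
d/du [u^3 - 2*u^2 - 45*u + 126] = 3*u^2 - 4*u - 45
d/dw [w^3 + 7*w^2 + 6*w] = 3*w^2 + 14*w + 6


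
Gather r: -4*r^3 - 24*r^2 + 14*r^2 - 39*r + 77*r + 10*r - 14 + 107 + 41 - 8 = -4*r^3 - 10*r^2 + 48*r + 126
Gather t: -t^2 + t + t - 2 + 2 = -t^2 + 2*t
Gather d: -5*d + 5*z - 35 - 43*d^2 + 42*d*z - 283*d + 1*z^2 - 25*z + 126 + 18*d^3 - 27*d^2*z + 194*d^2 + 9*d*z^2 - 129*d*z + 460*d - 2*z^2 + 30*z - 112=18*d^3 + d^2*(151 - 27*z) + d*(9*z^2 - 87*z + 172) - z^2 + 10*z - 21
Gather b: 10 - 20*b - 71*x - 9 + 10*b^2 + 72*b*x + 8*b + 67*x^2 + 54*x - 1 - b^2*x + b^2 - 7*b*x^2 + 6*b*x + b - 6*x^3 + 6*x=b^2*(11 - x) + b*(-7*x^2 + 78*x - 11) - 6*x^3 + 67*x^2 - 11*x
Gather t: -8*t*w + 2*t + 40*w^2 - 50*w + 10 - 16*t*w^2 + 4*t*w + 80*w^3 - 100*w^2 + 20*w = t*(-16*w^2 - 4*w + 2) + 80*w^3 - 60*w^2 - 30*w + 10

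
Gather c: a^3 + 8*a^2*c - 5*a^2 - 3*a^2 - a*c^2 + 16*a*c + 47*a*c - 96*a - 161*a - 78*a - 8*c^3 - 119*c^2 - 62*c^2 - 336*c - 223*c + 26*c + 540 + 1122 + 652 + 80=a^3 - 8*a^2 - 335*a - 8*c^3 + c^2*(-a - 181) + c*(8*a^2 + 63*a - 533) + 2394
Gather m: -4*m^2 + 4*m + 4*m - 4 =-4*m^2 + 8*m - 4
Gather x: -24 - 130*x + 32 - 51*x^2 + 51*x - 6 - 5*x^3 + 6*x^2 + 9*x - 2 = -5*x^3 - 45*x^2 - 70*x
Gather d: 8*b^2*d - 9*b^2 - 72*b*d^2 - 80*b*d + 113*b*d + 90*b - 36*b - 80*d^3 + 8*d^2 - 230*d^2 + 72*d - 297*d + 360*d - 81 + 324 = -9*b^2 + 54*b - 80*d^3 + d^2*(-72*b - 222) + d*(8*b^2 + 33*b + 135) + 243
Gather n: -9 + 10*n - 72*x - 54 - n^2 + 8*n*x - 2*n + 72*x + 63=-n^2 + n*(8*x + 8)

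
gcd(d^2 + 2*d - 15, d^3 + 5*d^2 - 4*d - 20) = d + 5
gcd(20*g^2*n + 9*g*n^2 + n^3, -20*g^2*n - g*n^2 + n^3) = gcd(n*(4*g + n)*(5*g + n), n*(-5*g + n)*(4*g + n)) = 4*g*n + n^2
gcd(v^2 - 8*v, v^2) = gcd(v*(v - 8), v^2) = v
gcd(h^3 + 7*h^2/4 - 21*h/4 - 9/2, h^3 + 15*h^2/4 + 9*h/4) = h^2 + 15*h/4 + 9/4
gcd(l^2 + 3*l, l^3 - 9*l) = l^2 + 3*l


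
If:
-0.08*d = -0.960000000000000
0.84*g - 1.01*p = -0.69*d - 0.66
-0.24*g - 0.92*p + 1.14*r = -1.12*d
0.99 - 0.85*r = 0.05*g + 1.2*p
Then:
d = 12.00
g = -3.16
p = 6.22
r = -7.43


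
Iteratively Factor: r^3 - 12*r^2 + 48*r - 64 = (r - 4)*(r^2 - 8*r + 16) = (r - 4)^2*(r - 4)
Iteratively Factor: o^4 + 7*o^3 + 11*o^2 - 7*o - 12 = (o + 1)*(o^3 + 6*o^2 + 5*o - 12) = (o - 1)*(o + 1)*(o^2 + 7*o + 12) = (o - 1)*(o + 1)*(o + 3)*(o + 4)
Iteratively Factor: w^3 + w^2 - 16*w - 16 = (w + 4)*(w^2 - 3*w - 4) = (w - 4)*(w + 4)*(w + 1)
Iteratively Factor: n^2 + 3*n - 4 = (n - 1)*(n + 4)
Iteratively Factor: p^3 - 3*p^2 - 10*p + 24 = (p - 4)*(p^2 + p - 6) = (p - 4)*(p + 3)*(p - 2)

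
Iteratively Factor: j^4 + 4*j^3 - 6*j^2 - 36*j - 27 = (j + 3)*(j^3 + j^2 - 9*j - 9) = (j + 3)^2*(j^2 - 2*j - 3) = (j - 3)*(j + 3)^2*(j + 1)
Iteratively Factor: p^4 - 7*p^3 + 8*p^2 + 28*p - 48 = (p - 2)*(p^3 - 5*p^2 - 2*p + 24) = (p - 4)*(p - 2)*(p^2 - p - 6) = (p - 4)*(p - 3)*(p - 2)*(p + 2)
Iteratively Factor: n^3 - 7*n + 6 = (n - 2)*(n^2 + 2*n - 3) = (n - 2)*(n + 3)*(n - 1)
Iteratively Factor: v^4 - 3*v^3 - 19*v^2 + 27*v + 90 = (v - 5)*(v^3 + 2*v^2 - 9*v - 18) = (v - 5)*(v + 2)*(v^2 - 9) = (v - 5)*(v - 3)*(v + 2)*(v + 3)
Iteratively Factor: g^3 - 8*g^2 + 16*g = (g - 4)*(g^2 - 4*g) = (g - 4)^2*(g)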